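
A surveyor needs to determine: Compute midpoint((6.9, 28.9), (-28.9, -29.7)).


M = ((6.9+(-28.9))/2, (28.9+(-29.7))/2)
= (-11, -0.4)

(-11, -0.4)


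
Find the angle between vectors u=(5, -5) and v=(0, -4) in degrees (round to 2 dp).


u.v = 20, |u| = sqrt(50) = 7.0711, |v| = sqrt(16) = 4
cos(theta) = u.v/(|u||v|) = 20/sqrt(800) = 0.707107
theta = acos(0.707107) = 45 degrees

45 degrees


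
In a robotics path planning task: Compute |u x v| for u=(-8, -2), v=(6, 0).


|u x v| = |(-8)*0 - (-2)*6|
= |0 - (-12)| = 12

12


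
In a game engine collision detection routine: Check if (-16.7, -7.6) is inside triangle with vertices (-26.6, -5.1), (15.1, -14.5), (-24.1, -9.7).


Cross products: AB x AP = -11.19, BC x BP = -117.84, CA x CP = -39.29
All same sign? yes

Yes, inside


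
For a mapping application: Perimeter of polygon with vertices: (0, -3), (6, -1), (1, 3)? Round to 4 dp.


Sides: (0, -3)->(6, -1): sqrt(40) = 6.324555, (6, -1)->(1, 3): sqrt(41) = 6.403124, (1, 3)->(0, -3): sqrt(37) = 6.082763
Sum = 18.810442
Perimeter = 18.8104

18.8104


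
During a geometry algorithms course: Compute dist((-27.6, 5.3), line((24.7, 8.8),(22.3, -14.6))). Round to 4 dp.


|cross product| = 1215.42
|line direction| = sqrt(553.32) = 23.5228
Distance = 1215.42/sqrt(553.32) = 51.67

51.67


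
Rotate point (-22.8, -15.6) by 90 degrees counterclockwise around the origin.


90° CCW: (x,y) -> (-y, x)
(-22.8,-15.6) -> (15.6, -22.8)

(15.6, -22.8)


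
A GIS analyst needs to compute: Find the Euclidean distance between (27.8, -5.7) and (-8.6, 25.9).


dx=-36.4, dy=31.6
d^2 = (-36.4)^2 + 31.6^2 = 2323.52
d = sqrt(2323.52) = 48.2029

48.2029


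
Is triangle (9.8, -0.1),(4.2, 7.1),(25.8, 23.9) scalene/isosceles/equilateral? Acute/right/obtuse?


Side lengths squared: AB^2=83.2, BC^2=748.8, CA^2=832
Sorted: [83.2, 748.8, 832]
By sides: Scalene, By angles: Right

Scalene, Right


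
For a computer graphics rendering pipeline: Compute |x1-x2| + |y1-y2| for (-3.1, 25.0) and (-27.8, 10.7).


|(-3.1)-(-27.8)| + |25-10.7| = 24.7 + 14.3 = 39

39


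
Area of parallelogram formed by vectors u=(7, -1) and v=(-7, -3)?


|u x v| = |7*(-3) - (-1)*(-7)|
= |(-21) - 7| = 28

28


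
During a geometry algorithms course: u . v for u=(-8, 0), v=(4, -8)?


u . v = u_x*v_x + u_y*v_y = (-8)*4 + 0*(-8)
= (-32) + 0 = -32

-32


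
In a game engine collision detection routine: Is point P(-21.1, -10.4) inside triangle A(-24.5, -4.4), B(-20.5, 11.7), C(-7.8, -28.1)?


Cross products: AB x AP = -78.74, BC x BP = -304.55, CA x CP = 19.62
All same sign? no

No, outside


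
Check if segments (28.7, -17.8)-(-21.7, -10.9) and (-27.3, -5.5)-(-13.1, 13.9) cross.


Cross products: d1=-1261.06, d2=-185.32, d3=-233.52, d4=-1309.26
d1*d2 < 0 and d3*d4 < 0? no

No, they don't intersect


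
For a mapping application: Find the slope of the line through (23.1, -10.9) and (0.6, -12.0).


slope = (y2-y1)/(x2-x1) = ((-12)-(-10.9))/(0.6-23.1) = (-1.1)/(-22.5) = 0.0489

0.0489


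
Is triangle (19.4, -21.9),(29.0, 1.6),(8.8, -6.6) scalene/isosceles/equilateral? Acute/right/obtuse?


Side lengths squared: AB^2=644.41, BC^2=475.28, CA^2=346.45
Sorted: [346.45, 475.28, 644.41]
By sides: Scalene, By angles: Acute

Scalene, Acute


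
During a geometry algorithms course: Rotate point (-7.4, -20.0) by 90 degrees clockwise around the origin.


90° CW: (x,y) -> (y, -x)
(-7.4,-20) -> (-20, 7.4)

(-20, 7.4)


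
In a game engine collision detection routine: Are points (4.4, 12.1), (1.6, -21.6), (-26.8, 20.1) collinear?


Cross product: (1.6-4.4)*(20.1-12.1) - ((-21.6)-12.1)*((-26.8)-4.4)
= -1073.84

No, not collinear


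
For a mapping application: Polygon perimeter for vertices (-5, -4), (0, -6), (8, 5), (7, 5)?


Sides: (-5, -4)->(0, -6): sqrt(29) = 5.385165, (0, -6)->(8, 5): sqrt(185) = 13.601471, (8, 5)->(7, 5): sqrt(1) = 1, (7, 5)->(-5, -4): sqrt(225) = 15
Sum = 34.986636
Perimeter = 34.9866

34.9866


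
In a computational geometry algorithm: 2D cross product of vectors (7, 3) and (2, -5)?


u x v = u_x*v_y - u_y*v_x = 7*(-5) - 3*2
= (-35) - 6 = -41

-41


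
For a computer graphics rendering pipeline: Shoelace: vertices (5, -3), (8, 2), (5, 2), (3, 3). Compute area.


Shoelace sum: (5*2 - 8*(-3)) + (8*2 - 5*2) + (5*3 - 3*2) + (3*(-3) - 5*3)
= 25
Area = |25|/2 = 12.5

12.5


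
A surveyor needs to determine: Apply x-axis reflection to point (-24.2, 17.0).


Reflection over x-axis: (x,y) -> (x,-y)
(-24.2, 17) -> (-24.2, -17)

(-24.2, -17)


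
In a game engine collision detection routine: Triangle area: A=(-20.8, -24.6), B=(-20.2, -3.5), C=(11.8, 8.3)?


Area = |x_A(y_B-y_C) + x_B(y_C-y_A) + x_C(y_A-y_B)|/2
= |245.44 + (-664.58) + (-248.98)|/2
= 668.12/2 = 334.06

334.06


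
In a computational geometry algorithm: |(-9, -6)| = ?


|u| = sqrt((-9)^2 + (-6)^2) = sqrt(117) = 10.8167

10.8167


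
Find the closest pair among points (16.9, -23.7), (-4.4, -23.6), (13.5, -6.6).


d(P0,P1) = 21.3002, d(P0,P2) = 17.4347, d(P1,P2) = 24.6862
Closest: P0 and P2

Closest pair: (16.9, -23.7) and (13.5, -6.6), distance = 17.4347


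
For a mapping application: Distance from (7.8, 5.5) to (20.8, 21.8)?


dx=13, dy=16.3
d^2 = 13^2 + 16.3^2 = 434.69
d = sqrt(434.69) = 20.8492

20.8492


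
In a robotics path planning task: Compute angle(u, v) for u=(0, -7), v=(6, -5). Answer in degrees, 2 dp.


u.v = 35, |u| = sqrt(49) = 7, |v| = sqrt(61) = 7.8102
cos(theta) = u.v/(|u||v|) = 35/sqrt(2989) = 0.640184
theta = acos(0.640184) = 50.19 degrees

50.19 degrees


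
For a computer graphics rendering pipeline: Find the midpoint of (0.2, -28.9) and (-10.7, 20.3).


M = ((0.2+(-10.7))/2, ((-28.9)+20.3)/2)
= (-5.25, -4.3)

(-5.25, -4.3)


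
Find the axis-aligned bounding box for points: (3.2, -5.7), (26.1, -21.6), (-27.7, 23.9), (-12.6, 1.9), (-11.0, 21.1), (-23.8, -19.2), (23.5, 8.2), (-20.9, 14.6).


x range: [-27.7, 26.1]
y range: [-21.6, 23.9]
Bounding box: (-27.7,-21.6) to (26.1,23.9)

(-27.7,-21.6) to (26.1,23.9)


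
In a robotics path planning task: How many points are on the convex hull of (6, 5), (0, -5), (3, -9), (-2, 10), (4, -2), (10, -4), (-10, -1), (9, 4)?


Convex hull vertices (CCW): (-10, -1), (3, -9), (10, -4), (9, 4), (-2, 10)
Count = 5

5


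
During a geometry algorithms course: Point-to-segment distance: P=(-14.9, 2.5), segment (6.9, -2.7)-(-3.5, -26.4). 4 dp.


Project P onto AB: t = 0.1545 (clamped to [0,1])
Closest point on segment: (5.2934, -6.3612)
Distance: 22.0521

22.0521


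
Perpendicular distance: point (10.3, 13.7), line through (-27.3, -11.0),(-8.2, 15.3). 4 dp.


|cross product| = 517.11
|line direction| = sqrt(1056.5) = 32.5038
Distance = 517.11/sqrt(1056.5) = 15.9092

15.9092


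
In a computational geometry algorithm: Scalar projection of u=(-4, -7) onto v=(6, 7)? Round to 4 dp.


u.v = -73, |v| = sqrt(85) = 9.2195
Scalar projection = u.v / |v| = -73 / sqrt(85) = -7.918

-7.918


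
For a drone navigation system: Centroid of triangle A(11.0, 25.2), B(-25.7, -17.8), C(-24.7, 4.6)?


Centroid = ((x_A+x_B+x_C)/3, (y_A+y_B+y_C)/3)
= ((11+(-25.7)+(-24.7))/3, (25.2+(-17.8)+4.6)/3)
= (-13.1333, 4)

(-13.1333, 4)


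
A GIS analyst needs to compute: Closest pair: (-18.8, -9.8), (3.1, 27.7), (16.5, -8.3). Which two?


d(P0,P1) = 43.4265, d(P0,P2) = 35.3319, d(P1,P2) = 38.413
Closest: P0 and P2

Closest pair: (-18.8, -9.8) and (16.5, -8.3), distance = 35.3319


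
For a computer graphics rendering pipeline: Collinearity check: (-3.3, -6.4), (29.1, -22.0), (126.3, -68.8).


Cross product: (29.1-(-3.3))*((-68.8)-(-6.4)) - ((-22)-(-6.4))*(126.3-(-3.3))
= 0

Yes, collinear


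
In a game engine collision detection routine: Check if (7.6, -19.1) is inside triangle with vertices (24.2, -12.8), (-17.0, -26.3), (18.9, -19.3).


Cross products: AB x AP = 35.46, BC x BP = 86.28, CA x CP = 74.51
All same sign? yes

Yes, inside


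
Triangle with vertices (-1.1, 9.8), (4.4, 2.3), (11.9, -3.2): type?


Side lengths squared: AB^2=86.5, BC^2=86.5, CA^2=338
Sorted: [86.5, 86.5, 338]
By sides: Isosceles, By angles: Obtuse

Isosceles, Obtuse


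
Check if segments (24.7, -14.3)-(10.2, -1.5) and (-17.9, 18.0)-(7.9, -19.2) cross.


Cross products: d1=751.38, d2=542.22, d3=76.93, d4=286.09
d1*d2 < 0 and d3*d4 < 0? no

No, they don't intersect


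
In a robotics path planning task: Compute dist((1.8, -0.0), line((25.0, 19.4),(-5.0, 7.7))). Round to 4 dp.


|cross product| = 310.56
|line direction| = sqrt(1036.89) = 32.2008
Distance = 310.56/sqrt(1036.89) = 9.6445

9.6445


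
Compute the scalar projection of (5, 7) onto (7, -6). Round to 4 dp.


u.v = -7, |v| = sqrt(85) = 9.2195
Scalar projection = u.v / |v| = -7 / sqrt(85) = -0.7593

-0.7593


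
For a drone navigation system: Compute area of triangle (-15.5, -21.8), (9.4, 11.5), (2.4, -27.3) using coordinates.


Area = |x_A(y_B-y_C) + x_B(y_C-y_A) + x_C(y_A-y_B)|/2
= |(-601.4) + (-51.7) + (-79.92)|/2
= 733.02/2 = 366.51

366.51


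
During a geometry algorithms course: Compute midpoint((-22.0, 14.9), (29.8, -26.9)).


M = (((-22)+29.8)/2, (14.9+(-26.9))/2)
= (3.9, -6)

(3.9, -6)


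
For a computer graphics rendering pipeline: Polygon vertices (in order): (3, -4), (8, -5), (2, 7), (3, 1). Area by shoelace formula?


Shoelace sum: (3*(-5) - 8*(-4)) + (8*7 - 2*(-5)) + (2*1 - 3*7) + (3*(-4) - 3*1)
= 49
Area = |49|/2 = 24.5

24.5


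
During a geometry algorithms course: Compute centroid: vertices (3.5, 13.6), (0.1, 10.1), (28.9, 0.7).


Centroid = ((x_A+x_B+x_C)/3, (y_A+y_B+y_C)/3)
= ((3.5+0.1+28.9)/3, (13.6+10.1+0.7)/3)
= (10.8333, 8.1333)

(10.8333, 8.1333)


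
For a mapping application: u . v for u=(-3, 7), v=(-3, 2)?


u . v = u_x*v_x + u_y*v_y = (-3)*(-3) + 7*2
= 9 + 14 = 23

23


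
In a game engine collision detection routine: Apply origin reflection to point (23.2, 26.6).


Reflection over origin: (x,y) -> (-x,-y)
(23.2, 26.6) -> (-23.2, -26.6)

(-23.2, -26.6)


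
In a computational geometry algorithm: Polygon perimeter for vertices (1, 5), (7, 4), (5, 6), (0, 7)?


Sides: (1, 5)->(7, 4): sqrt(37) = 6.082763, (7, 4)->(5, 6): sqrt(8) = 2.828427, (5, 6)->(0, 7): sqrt(26) = 5.09902, (0, 7)->(1, 5): sqrt(5) = 2.236068
Sum = 16.246278
Perimeter = 16.2463

16.2463


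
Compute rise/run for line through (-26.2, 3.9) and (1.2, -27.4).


slope = (y2-y1)/(x2-x1) = ((-27.4)-3.9)/(1.2-(-26.2)) = (-31.3)/27.4 = -1.1423

-1.1423


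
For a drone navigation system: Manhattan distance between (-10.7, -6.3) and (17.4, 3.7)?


|(-10.7)-17.4| + |(-6.3)-3.7| = 28.1 + 10 = 38.1

38.1


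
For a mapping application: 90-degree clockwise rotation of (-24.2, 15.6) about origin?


90° CW: (x,y) -> (y, -x)
(-24.2,15.6) -> (15.6, 24.2)

(15.6, 24.2)


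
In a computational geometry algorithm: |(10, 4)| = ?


|u| = sqrt(10^2 + 4^2) = sqrt(116) = 10.7703

10.7703


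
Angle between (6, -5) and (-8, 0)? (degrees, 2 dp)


u.v = -48, |u| = sqrt(61) = 7.8102, |v| = sqrt(64) = 8
cos(theta) = u.v/(|u||v|) = -48/sqrt(3904) = -0.768221
theta = acos(-0.768221) = 140.19 degrees

140.19 degrees


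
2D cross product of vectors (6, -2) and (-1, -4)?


u x v = u_x*v_y - u_y*v_x = 6*(-4) - (-2)*(-1)
= (-24) - 2 = -26

-26


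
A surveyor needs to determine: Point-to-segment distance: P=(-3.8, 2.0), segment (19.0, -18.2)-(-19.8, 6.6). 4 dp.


Project P onto AB: t = 0.6534 (clamped to [0,1])
Closest point on segment: (-6.3534, -1.9948)
Distance: 4.7411

4.7411


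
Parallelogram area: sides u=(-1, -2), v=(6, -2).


|u x v| = |(-1)*(-2) - (-2)*6|
= |2 - (-12)| = 14

14


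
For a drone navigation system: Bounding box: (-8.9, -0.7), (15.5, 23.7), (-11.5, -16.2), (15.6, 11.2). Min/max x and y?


x range: [-11.5, 15.6]
y range: [-16.2, 23.7]
Bounding box: (-11.5,-16.2) to (15.6,23.7)

(-11.5,-16.2) to (15.6,23.7)


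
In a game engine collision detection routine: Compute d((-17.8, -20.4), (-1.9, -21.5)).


dx=15.9, dy=-1.1
d^2 = 15.9^2 + (-1.1)^2 = 254.02
d = sqrt(254.02) = 15.938

15.938


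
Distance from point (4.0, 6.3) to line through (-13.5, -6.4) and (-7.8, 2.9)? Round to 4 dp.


|cross product| = 90.36
|line direction| = sqrt(118.98) = 10.9078
Distance = 90.36/sqrt(118.98) = 8.284

8.284


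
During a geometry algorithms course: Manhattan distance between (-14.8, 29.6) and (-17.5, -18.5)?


|(-14.8)-(-17.5)| + |29.6-(-18.5)| = 2.7 + 48.1 = 50.8

50.8


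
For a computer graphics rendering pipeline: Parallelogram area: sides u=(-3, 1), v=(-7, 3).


|u x v| = |(-3)*3 - 1*(-7)|
= |(-9) - (-7)| = 2

2


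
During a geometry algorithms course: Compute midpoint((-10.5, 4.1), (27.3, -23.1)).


M = (((-10.5)+27.3)/2, (4.1+(-23.1))/2)
= (8.4, -9.5)

(8.4, -9.5)


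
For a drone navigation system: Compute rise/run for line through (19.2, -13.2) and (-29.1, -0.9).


slope = (y2-y1)/(x2-x1) = ((-0.9)-(-13.2))/((-29.1)-19.2) = 12.3/(-48.3) = -0.2547

-0.2547


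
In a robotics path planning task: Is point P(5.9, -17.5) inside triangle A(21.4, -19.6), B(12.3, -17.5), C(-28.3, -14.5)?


Cross products: AB x AP = 13.44, BC x BP = 19.2, CA x CP = 25.32
All same sign? yes

Yes, inside


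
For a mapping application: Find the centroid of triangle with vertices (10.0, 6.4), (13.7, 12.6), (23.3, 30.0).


Centroid = ((x_A+x_B+x_C)/3, (y_A+y_B+y_C)/3)
= ((10+13.7+23.3)/3, (6.4+12.6+30)/3)
= (15.6667, 16.3333)

(15.6667, 16.3333)


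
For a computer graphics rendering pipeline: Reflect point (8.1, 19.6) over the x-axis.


Reflection over x-axis: (x,y) -> (x,-y)
(8.1, 19.6) -> (8.1, -19.6)

(8.1, -19.6)


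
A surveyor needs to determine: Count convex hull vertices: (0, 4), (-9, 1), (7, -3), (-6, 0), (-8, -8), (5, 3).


Convex hull vertices (CCW): (-9, 1), (-8, -8), (7, -3), (5, 3), (0, 4)
Count = 5

5


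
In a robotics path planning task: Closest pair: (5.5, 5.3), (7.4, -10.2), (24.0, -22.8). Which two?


d(P0,P1) = 15.616, d(P0,P2) = 33.6431, d(P1,P2) = 20.8403
Closest: P0 and P1

Closest pair: (5.5, 5.3) and (7.4, -10.2), distance = 15.616


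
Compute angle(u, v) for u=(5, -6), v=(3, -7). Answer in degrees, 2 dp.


u.v = 57, |u| = sqrt(61) = 7.8102, |v| = sqrt(58) = 7.6158
cos(theta) = u.v/(|u||v|) = 57/sqrt(3538) = 0.958288
theta = acos(0.958288) = 16.61 degrees

16.61 degrees


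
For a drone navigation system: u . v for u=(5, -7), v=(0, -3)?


u . v = u_x*v_x + u_y*v_y = 5*0 + (-7)*(-3)
= 0 + 21 = 21

21


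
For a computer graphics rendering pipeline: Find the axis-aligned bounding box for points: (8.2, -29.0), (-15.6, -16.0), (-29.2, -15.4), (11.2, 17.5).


x range: [-29.2, 11.2]
y range: [-29, 17.5]
Bounding box: (-29.2,-29) to (11.2,17.5)

(-29.2,-29) to (11.2,17.5)


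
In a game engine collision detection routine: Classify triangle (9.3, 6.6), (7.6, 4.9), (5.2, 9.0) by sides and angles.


Side lengths squared: AB^2=5.78, BC^2=22.57, CA^2=22.57
Sorted: [5.78, 22.57, 22.57]
By sides: Isosceles, By angles: Acute

Isosceles, Acute


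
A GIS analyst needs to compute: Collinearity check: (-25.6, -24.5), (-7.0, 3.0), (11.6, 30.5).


Cross product: ((-7)-(-25.6))*(30.5-(-24.5)) - (3-(-24.5))*(11.6-(-25.6))
= 0

Yes, collinear


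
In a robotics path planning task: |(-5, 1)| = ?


|u| = sqrt((-5)^2 + 1^2) = sqrt(26) = 5.099

5.099


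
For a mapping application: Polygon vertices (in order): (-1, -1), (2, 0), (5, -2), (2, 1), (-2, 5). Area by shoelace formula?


Shoelace sum: ((-1)*0 - 2*(-1)) + (2*(-2) - 5*0) + (5*1 - 2*(-2)) + (2*5 - (-2)*1) + ((-2)*(-1) - (-1)*5)
= 26
Area = |26|/2 = 13

13


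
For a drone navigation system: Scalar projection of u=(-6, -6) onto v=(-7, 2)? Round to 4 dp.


u.v = 30, |v| = sqrt(53) = 7.2801
Scalar projection = u.v / |v| = 30 / sqrt(53) = 4.1208

4.1208


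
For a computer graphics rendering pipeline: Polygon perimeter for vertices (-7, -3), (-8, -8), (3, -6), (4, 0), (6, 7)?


Sides: (-7, -3)->(-8, -8): sqrt(26) = 5.09902, (-8, -8)->(3, -6): sqrt(125) = 11.18034, (3, -6)->(4, 0): sqrt(37) = 6.082763, (4, 0)->(6, 7): sqrt(53) = 7.28011, (6, 7)->(-7, -3): sqrt(269) = 16.401219
Sum = 46.043452
Perimeter = 46.0435

46.0435


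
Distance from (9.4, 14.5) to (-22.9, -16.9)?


dx=-32.3, dy=-31.4
d^2 = (-32.3)^2 + (-31.4)^2 = 2029.25
d = sqrt(2029.25) = 45.0472

45.0472


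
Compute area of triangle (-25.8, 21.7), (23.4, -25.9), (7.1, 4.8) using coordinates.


Area = |x_A(y_B-y_C) + x_B(y_C-y_A) + x_C(y_A-y_B)|/2
= |792.06 + (-395.46) + 337.96|/2
= 734.56/2 = 367.28

367.28


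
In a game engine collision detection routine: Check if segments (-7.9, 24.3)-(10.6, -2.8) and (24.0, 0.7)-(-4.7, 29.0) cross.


Cross products: d1=225.45, d2=479.67, d3=427.89, d4=173.67
d1*d2 < 0 and d3*d4 < 0? no

No, they don't intersect


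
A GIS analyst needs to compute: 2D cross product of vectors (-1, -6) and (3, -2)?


u x v = u_x*v_y - u_y*v_x = (-1)*(-2) - (-6)*3
= 2 - (-18) = 20

20


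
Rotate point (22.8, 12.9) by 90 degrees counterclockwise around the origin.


90° CCW: (x,y) -> (-y, x)
(22.8,12.9) -> (-12.9, 22.8)

(-12.9, 22.8)


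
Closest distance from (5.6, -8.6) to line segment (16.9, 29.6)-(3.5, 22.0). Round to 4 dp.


Project P onto AB: t = 1 (clamped to [0,1])
Closest point on segment: (3.5, 22)
Distance: 30.672

30.672


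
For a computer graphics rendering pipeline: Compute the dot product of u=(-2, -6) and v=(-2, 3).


u . v = u_x*v_x + u_y*v_y = (-2)*(-2) + (-6)*3
= 4 + (-18) = -14

-14


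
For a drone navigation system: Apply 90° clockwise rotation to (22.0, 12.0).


90° CW: (x,y) -> (y, -x)
(22,12) -> (12, -22)

(12, -22)


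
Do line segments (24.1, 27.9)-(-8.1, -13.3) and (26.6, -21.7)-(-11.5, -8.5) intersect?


Cross products: d1=-1856.76, d2=138, d3=1700.12, d4=-294.64
d1*d2 < 0 and d3*d4 < 0? yes

Yes, they intersect


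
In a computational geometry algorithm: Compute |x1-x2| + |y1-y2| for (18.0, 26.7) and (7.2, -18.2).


|18-7.2| + |26.7-(-18.2)| = 10.8 + 44.9 = 55.7

55.7


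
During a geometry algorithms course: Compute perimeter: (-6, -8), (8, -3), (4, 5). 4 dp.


Sides: (-6, -8)->(8, -3): sqrt(221) = 14.866069, (8, -3)->(4, 5): sqrt(80) = 8.944272, (4, 5)->(-6, -8): sqrt(269) = 16.401219
Sum = 40.21156
Perimeter = 40.2116

40.2116


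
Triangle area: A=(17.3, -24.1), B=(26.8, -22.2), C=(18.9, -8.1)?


Area = |x_A(y_B-y_C) + x_B(y_C-y_A) + x_C(y_A-y_B)|/2
= |(-243.93) + 428.8 + (-35.91)|/2
= 148.96/2 = 74.48

74.48


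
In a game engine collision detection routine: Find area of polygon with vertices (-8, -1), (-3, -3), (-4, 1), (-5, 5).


Shoelace sum: ((-8)*(-3) - (-3)*(-1)) + ((-3)*1 - (-4)*(-3)) + ((-4)*5 - (-5)*1) + ((-5)*(-1) - (-8)*5)
= 36
Area = |36|/2 = 18

18


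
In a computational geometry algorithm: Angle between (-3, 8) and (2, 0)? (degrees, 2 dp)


u.v = -6, |u| = sqrt(73) = 8.544, |v| = sqrt(4) = 2
cos(theta) = u.v/(|u||v|) = -6/sqrt(292) = -0.351123
theta = acos(-0.351123) = 110.56 degrees

110.56 degrees


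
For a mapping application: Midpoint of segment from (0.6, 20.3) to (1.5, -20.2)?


M = ((0.6+1.5)/2, (20.3+(-20.2))/2)
= (1.05, 0.05)

(1.05, 0.05)


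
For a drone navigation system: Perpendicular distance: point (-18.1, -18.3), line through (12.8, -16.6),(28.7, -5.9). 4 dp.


|cross product| = 303.6
|line direction| = sqrt(367.3) = 19.1651
Distance = 303.6/sqrt(367.3) = 15.8413

15.8413


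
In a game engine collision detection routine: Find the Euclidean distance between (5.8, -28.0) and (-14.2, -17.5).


dx=-20, dy=10.5
d^2 = (-20)^2 + 10.5^2 = 510.25
d = sqrt(510.25) = 22.5887

22.5887


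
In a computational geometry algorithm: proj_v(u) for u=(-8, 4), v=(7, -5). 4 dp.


u.v = -76, |v| = sqrt(74) = 8.6023
Scalar projection = u.v / |v| = -76 / sqrt(74) = -8.8348

-8.8348


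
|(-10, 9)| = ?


|u| = sqrt((-10)^2 + 9^2) = sqrt(181) = 13.4536

13.4536


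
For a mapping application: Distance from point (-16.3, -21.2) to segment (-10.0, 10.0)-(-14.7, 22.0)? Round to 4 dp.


Project P onto AB: t = 0 (clamped to [0,1])
Closest point on segment: (-10, 10)
Distance: 31.8297

31.8297


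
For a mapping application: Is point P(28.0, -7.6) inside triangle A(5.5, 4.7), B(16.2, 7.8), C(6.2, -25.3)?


Cross products: AB x AP = -201.36, BC x BP = 544.58, CA x CP = -666.39
All same sign? no

No, outside


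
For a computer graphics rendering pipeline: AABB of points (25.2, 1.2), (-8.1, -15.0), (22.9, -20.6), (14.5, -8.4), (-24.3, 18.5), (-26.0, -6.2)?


x range: [-26, 25.2]
y range: [-20.6, 18.5]
Bounding box: (-26,-20.6) to (25.2,18.5)

(-26,-20.6) to (25.2,18.5)


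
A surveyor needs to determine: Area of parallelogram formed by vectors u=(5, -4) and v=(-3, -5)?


|u x v| = |5*(-5) - (-4)*(-3)|
= |(-25) - 12| = 37

37


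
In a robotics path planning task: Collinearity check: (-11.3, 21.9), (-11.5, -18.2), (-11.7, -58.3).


Cross product: ((-11.5)-(-11.3))*((-58.3)-21.9) - ((-18.2)-21.9)*((-11.7)-(-11.3))
= 0

Yes, collinear


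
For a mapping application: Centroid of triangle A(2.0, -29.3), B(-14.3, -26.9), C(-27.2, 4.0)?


Centroid = ((x_A+x_B+x_C)/3, (y_A+y_B+y_C)/3)
= ((2+(-14.3)+(-27.2))/3, ((-29.3)+(-26.9)+4)/3)
= (-13.1667, -17.4)

(-13.1667, -17.4)


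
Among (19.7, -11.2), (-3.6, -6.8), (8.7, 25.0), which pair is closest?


d(P0,P1) = 23.7118, d(P0,P2) = 37.8344, d(P1,P2) = 34.0959
Closest: P0 and P1

Closest pair: (19.7, -11.2) and (-3.6, -6.8), distance = 23.7118


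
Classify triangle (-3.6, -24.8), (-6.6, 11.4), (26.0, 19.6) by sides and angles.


Side lengths squared: AB^2=1319.44, BC^2=1130, CA^2=2847.52
Sorted: [1130, 1319.44, 2847.52]
By sides: Scalene, By angles: Obtuse

Scalene, Obtuse


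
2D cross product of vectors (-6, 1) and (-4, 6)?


u x v = u_x*v_y - u_y*v_x = (-6)*6 - 1*(-4)
= (-36) - (-4) = -32

-32


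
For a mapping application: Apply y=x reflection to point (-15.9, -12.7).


Reflection over y=x: (x,y) -> (y,x)
(-15.9, -12.7) -> (-12.7, -15.9)

(-12.7, -15.9)


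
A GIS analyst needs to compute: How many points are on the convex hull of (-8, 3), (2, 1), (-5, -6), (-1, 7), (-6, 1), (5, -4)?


Convex hull vertices (CCW): (-8, 3), (-5, -6), (5, -4), (-1, 7)
Count = 4

4


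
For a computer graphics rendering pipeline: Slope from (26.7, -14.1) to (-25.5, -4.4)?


slope = (y2-y1)/(x2-x1) = ((-4.4)-(-14.1))/((-25.5)-26.7) = 9.7/(-52.2) = -0.1858

-0.1858


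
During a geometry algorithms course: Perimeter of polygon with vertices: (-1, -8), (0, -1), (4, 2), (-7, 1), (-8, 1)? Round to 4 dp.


Sides: (-1, -8)->(0, -1): sqrt(50) = 7.071068, (0, -1)->(4, 2): sqrt(25) = 5, (4, 2)->(-7, 1): sqrt(122) = 11.045361, (-7, 1)->(-8, 1): sqrt(1) = 1, (-8, 1)->(-1, -8): sqrt(130) = 11.401754
Sum = 35.518183
Perimeter = 35.5182

35.5182


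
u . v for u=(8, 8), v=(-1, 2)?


u . v = u_x*v_x + u_y*v_y = 8*(-1) + 8*2
= (-8) + 16 = 8

8


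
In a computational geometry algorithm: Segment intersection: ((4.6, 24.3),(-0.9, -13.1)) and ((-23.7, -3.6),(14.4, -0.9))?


Cross products: d1=986.58, d2=-423.51, d3=-904.97, d4=505.12
d1*d2 < 0 and d3*d4 < 0? yes

Yes, they intersect


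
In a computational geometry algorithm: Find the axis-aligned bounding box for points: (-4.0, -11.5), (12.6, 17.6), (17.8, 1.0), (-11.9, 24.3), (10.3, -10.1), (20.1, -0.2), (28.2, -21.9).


x range: [-11.9, 28.2]
y range: [-21.9, 24.3]
Bounding box: (-11.9,-21.9) to (28.2,24.3)

(-11.9,-21.9) to (28.2,24.3)


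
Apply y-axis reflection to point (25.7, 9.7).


Reflection over y-axis: (x,y) -> (-x,y)
(25.7, 9.7) -> (-25.7, 9.7)

(-25.7, 9.7)


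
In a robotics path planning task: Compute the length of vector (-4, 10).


|u| = sqrt((-4)^2 + 10^2) = sqrt(116) = 10.7703

10.7703


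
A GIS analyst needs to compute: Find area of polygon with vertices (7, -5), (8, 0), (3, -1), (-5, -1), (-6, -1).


Shoelace sum: (7*0 - 8*(-5)) + (8*(-1) - 3*0) + (3*(-1) - (-5)*(-1)) + ((-5)*(-1) - (-6)*(-1)) + ((-6)*(-5) - 7*(-1))
= 60
Area = |60|/2 = 30

30


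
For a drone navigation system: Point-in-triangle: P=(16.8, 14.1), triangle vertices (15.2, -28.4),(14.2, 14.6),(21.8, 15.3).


Cross products: AB x AP = -111.3, BC x BP = -5.62, CA x CP = -210.58
All same sign? yes

Yes, inside


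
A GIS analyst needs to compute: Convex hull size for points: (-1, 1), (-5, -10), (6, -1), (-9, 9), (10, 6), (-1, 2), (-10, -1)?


Convex hull vertices (CCW): (-10, -1), (-5, -10), (6, -1), (10, 6), (-9, 9)
Count = 5

5


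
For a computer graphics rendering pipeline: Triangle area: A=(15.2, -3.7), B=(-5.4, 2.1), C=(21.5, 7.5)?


Area = |x_A(y_B-y_C) + x_B(y_C-y_A) + x_C(y_A-y_B)|/2
= |(-82.08) + (-60.48) + (-124.7)|/2
= 267.26/2 = 133.63

133.63


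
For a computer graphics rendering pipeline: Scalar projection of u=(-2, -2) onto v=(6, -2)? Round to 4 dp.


u.v = -8, |v| = sqrt(40) = 6.3246
Scalar projection = u.v / |v| = -8 / sqrt(40) = -1.2649

-1.2649


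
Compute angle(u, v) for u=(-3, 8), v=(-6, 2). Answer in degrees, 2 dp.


u.v = 34, |u| = sqrt(73) = 8.544, |v| = sqrt(40) = 6.3246
cos(theta) = u.v/(|u||v|) = 34/sqrt(2920) = 0.629198
theta = acos(0.629198) = 51.01 degrees

51.01 degrees


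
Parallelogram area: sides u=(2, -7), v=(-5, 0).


|u x v| = |2*0 - (-7)*(-5)|
= |0 - 35| = 35

35


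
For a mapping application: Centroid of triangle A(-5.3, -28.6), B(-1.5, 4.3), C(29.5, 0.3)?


Centroid = ((x_A+x_B+x_C)/3, (y_A+y_B+y_C)/3)
= (((-5.3)+(-1.5)+29.5)/3, ((-28.6)+4.3+0.3)/3)
= (7.5667, -8)

(7.5667, -8)


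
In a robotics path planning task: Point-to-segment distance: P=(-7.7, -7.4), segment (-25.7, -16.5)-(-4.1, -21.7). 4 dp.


Project P onto AB: t = 0.6918 (clamped to [0,1])
Closest point on segment: (-10.7568, -20.0974)
Distance: 13.0602

13.0602


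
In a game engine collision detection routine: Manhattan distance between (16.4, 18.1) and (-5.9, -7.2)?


|16.4-(-5.9)| + |18.1-(-7.2)| = 22.3 + 25.3 = 47.6

47.6


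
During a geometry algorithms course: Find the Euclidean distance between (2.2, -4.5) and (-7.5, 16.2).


dx=-9.7, dy=20.7
d^2 = (-9.7)^2 + 20.7^2 = 522.58
d = sqrt(522.58) = 22.86

22.86


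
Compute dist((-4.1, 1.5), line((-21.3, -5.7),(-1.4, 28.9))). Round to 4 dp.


|cross product| = 451.84
|line direction| = sqrt(1593.17) = 39.9145
Distance = 451.84/sqrt(1593.17) = 11.3202

11.3202


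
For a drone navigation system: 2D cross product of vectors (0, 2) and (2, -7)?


u x v = u_x*v_y - u_y*v_x = 0*(-7) - 2*2
= 0 - 4 = -4

-4


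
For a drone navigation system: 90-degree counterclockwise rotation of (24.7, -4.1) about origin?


90° CCW: (x,y) -> (-y, x)
(24.7,-4.1) -> (4.1, 24.7)

(4.1, 24.7)


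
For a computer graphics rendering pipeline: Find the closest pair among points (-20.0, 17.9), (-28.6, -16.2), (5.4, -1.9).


d(P0,P1) = 35.1677, d(P0,P2) = 32.2056, d(P1,P2) = 36.8848
Closest: P0 and P2

Closest pair: (-20.0, 17.9) and (5.4, -1.9), distance = 32.2056


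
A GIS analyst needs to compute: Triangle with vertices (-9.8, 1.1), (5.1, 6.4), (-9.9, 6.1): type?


Side lengths squared: AB^2=250.1, BC^2=225.09, CA^2=25.01
Sorted: [25.01, 225.09, 250.1]
By sides: Scalene, By angles: Right

Scalene, Right


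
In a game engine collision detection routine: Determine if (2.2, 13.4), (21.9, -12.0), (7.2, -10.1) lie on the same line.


Cross product: (21.9-2.2)*((-10.1)-13.4) - ((-12)-13.4)*(7.2-2.2)
= -335.95

No, not collinear


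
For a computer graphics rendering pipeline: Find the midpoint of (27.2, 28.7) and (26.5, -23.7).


M = ((27.2+26.5)/2, (28.7+(-23.7))/2)
= (26.85, 2.5)

(26.85, 2.5)


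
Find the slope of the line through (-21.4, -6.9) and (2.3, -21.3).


slope = (y2-y1)/(x2-x1) = ((-21.3)-(-6.9))/(2.3-(-21.4)) = (-14.4)/23.7 = -0.6076

-0.6076


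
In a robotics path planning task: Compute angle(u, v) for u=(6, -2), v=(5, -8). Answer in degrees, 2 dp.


u.v = 46, |u| = sqrt(40) = 6.3246, |v| = sqrt(89) = 9.434
cos(theta) = u.v/(|u||v|) = 46/sqrt(3560) = 0.770962
theta = acos(0.770962) = 39.56 degrees

39.56 degrees


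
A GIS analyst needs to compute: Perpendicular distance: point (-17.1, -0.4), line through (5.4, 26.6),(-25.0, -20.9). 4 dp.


|cross product| = 247.95
|line direction| = sqrt(3180.41) = 56.3951
Distance = 247.95/sqrt(3180.41) = 4.3967

4.3967


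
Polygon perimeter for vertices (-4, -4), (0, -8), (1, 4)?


Sides: (-4, -4)->(0, -8): sqrt(32) = 5.656854, (0, -8)->(1, 4): sqrt(145) = 12.041595, (1, 4)->(-4, -4): sqrt(89) = 9.433981
Sum = 27.13243
Perimeter = 27.1324

27.1324


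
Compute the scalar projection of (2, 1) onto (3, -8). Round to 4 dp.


u.v = -2, |v| = sqrt(73) = 8.544
Scalar projection = u.v / |v| = -2 / sqrt(73) = -0.2341

-0.2341


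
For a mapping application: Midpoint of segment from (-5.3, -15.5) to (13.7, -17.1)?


M = (((-5.3)+13.7)/2, ((-15.5)+(-17.1))/2)
= (4.2, -16.3)

(4.2, -16.3)


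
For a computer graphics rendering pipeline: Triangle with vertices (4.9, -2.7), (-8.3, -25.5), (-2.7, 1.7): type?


Side lengths squared: AB^2=694.08, BC^2=771.2, CA^2=77.12
Sorted: [77.12, 694.08, 771.2]
By sides: Scalene, By angles: Right

Scalene, Right


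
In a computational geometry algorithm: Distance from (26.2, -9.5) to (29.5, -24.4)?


dx=3.3, dy=-14.9
d^2 = 3.3^2 + (-14.9)^2 = 232.9
d = sqrt(232.9) = 15.2611

15.2611


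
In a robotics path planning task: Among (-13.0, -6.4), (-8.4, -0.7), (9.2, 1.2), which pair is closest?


d(P0,P1) = 7.3246, d(P0,P2) = 23.4649, d(P1,P2) = 17.7023
Closest: P0 and P1

Closest pair: (-13.0, -6.4) and (-8.4, -0.7), distance = 7.3246


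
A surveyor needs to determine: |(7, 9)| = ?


|u| = sqrt(7^2 + 9^2) = sqrt(130) = 11.4018

11.4018


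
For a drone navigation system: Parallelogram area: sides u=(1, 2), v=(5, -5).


|u x v| = |1*(-5) - 2*5|
= |(-5) - 10| = 15

15


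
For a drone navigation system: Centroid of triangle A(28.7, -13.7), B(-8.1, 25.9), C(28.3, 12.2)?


Centroid = ((x_A+x_B+x_C)/3, (y_A+y_B+y_C)/3)
= ((28.7+(-8.1)+28.3)/3, ((-13.7)+25.9+12.2)/3)
= (16.3, 8.1333)

(16.3, 8.1333)


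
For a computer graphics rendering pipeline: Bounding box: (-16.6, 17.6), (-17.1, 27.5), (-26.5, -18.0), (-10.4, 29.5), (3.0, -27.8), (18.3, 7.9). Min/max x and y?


x range: [-26.5, 18.3]
y range: [-27.8, 29.5]
Bounding box: (-26.5,-27.8) to (18.3,29.5)

(-26.5,-27.8) to (18.3,29.5)


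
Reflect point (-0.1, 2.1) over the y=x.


Reflection over y=x: (x,y) -> (y,x)
(-0.1, 2.1) -> (2.1, -0.1)

(2.1, -0.1)


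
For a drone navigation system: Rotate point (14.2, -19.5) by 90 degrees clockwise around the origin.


90° CW: (x,y) -> (y, -x)
(14.2,-19.5) -> (-19.5, -14.2)

(-19.5, -14.2)


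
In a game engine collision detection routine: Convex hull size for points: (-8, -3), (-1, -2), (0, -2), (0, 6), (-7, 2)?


Convex hull vertices (CCW): (-8, -3), (0, -2), (0, 6), (-7, 2)
Count = 4

4


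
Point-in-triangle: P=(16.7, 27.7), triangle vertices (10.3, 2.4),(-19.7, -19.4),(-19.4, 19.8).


Cross products: AB x AP = -619.48, BC x BP = -1412.75, CA x CP = 862.77
All same sign? no

No, outside


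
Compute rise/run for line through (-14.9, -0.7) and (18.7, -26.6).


slope = (y2-y1)/(x2-x1) = ((-26.6)-(-0.7))/(18.7-(-14.9)) = (-25.9)/33.6 = -0.7708

-0.7708


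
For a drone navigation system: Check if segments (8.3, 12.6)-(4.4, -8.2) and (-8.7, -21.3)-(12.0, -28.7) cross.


Cross products: d1=827.53, d2=368.11, d3=-221.39, d4=238.03
d1*d2 < 0 and d3*d4 < 0? no

No, they don't intersect


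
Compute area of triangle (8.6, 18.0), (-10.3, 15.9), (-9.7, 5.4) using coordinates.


Area = |x_A(y_B-y_C) + x_B(y_C-y_A) + x_C(y_A-y_B)|/2
= |90.3 + 129.78 + (-20.37)|/2
= 199.71/2 = 99.855

99.855


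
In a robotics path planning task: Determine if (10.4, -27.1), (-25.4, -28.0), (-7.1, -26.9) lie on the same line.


Cross product: ((-25.4)-10.4)*((-26.9)-(-27.1)) - ((-28)-(-27.1))*((-7.1)-10.4)
= -22.91

No, not collinear


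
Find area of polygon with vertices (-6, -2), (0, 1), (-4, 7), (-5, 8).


Shoelace sum: ((-6)*1 - 0*(-2)) + (0*7 - (-4)*1) + ((-4)*8 - (-5)*7) + ((-5)*(-2) - (-6)*8)
= 59
Area = |59|/2 = 29.5

29.5


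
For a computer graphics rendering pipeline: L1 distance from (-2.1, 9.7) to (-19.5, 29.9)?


|(-2.1)-(-19.5)| + |9.7-29.9| = 17.4 + 20.2 = 37.6

37.6


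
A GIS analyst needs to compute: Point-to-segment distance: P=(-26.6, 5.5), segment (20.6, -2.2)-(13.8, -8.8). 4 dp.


Project P onto AB: t = 1 (clamped to [0,1])
Closest point on segment: (13.8, -8.8)
Distance: 42.8562

42.8562


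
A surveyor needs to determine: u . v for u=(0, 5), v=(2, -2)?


u . v = u_x*v_x + u_y*v_y = 0*2 + 5*(-2)
= 0 + (-10) = -10

-10


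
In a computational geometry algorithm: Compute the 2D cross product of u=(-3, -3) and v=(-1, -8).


u x v = u_x*v_y - u_y*v_x = (-3)*(-8) - (-3)*(-1)
= 24 - 3 = 21

21


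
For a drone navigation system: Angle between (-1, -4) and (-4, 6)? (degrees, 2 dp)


u.v = -20, |u| = sqrt(17) = 4.1231, |v| = sqrt(52) = 7.2111
cos(theta) = u.v/(|u||v|) = -20/sqrt(884) = -0.672673
theta = acos(-0.672673) = 132.27 degrees

132.27 degrees


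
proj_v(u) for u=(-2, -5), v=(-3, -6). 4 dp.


u.v = 36, |v| = sqrt(45) = 6.7082
Scalar projection = u.v / |v| = 36 / sqrt(45) = 5.3666

5.3666


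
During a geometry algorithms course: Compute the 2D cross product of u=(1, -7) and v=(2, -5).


u x v = u_x*v_y - u_y*v_x = 1*(-5) - (-7)*2
= (-5) - (-14) = 9

9


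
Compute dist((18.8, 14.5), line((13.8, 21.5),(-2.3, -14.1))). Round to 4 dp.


|cross product| = 290.7
|line direction| = sqrt(1526.57) = 39.0713
Distance = 290.7/sqrt(1526.57) = 7.4402

7.4402


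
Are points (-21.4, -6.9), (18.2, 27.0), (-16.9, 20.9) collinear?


Cross product: (18.2-(-21.4))*(20.9-(-6.9)) - (27-(-6.9))*((-16.9)-(-21.4))
= 948.33

No, not collinear


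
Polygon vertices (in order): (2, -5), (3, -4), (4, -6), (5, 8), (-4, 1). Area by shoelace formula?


Shoelace sum: (2*(-4) - 3*(-5)) + (3*(-6) - 4*(-4)) + (4*8 - 5*(-6)) + (5*1 - (-4)*8) + ((-4)*(-5) - 2*1)
= 122
Area = |122|/2 = 61

61


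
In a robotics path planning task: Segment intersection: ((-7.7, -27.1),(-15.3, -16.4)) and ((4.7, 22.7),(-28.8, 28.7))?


Cross products: d1=1742.7, d2=1429.85, d3=-511.16, d4=-198.31
d1*d2 < 0 and d3*d4 < 0? no

No, they don't intersect


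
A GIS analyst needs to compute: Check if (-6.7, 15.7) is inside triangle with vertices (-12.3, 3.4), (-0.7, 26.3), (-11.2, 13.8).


Cross products: AB x AP = 14.44, BC x BP = 36.3, CA x CP = 44.71
All same sign? yes

Yes, inside


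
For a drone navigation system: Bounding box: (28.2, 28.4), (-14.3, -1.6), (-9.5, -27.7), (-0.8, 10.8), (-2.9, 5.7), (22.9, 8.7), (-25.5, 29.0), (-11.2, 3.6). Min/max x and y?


x range: [-25.5, 28.2]
y range: [-27.7, 29]
Bounding box: (-25.5,-27.7) to (28.2,29)

(-25.5,-27.7) to (28.2,29)


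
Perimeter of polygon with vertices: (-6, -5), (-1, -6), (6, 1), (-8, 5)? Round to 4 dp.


Sides: (-6, -5)->(-1, -6): sqrt(26) = 5.09902, (-1, -6)->(6, 1): sqrt(98) = 9.899495, (6, 1)->(-8, 5): sqrt(212) = 14.56022, (-8, 5)->(-6, -5): sqrt(104) = 10.198039
Sum = 39.756774
Perimeter = 39.7568

39.7568


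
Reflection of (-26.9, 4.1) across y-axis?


Reflection over y-axis: (x,y) -> (-x,y)
(-26.9, 4.1) -> (26.9, 4.1)

(26.9, 4.1)


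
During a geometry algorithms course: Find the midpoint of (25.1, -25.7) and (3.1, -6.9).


M = ((25.1+3.1)/2, ((-25.7)+(-6.9))/2)
= (14.1, -16.3)

(14.1, -16.3)


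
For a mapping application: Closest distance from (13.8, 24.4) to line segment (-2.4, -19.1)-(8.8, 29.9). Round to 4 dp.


Project P onto AB: t = 0.9155 (clamped to [0,1])
Closest point on segment: (7.8535, 25.7592)
Distance: 6.0998

6.0998


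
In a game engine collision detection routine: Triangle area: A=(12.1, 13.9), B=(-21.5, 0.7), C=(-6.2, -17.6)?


Area = |x_A(y_B-y_C) + x_B(y_C-y_A) + x_C(y_A-y_B)|/2
= |221.43 + 677.25 + (-81.84)|/2
= 816.84/2 = 408.42

408.42


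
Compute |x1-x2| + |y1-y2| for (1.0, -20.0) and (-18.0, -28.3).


|1-(-18)| + |(-20)-(-28.3)| = 19 + 8.3 = 27.3

27.3


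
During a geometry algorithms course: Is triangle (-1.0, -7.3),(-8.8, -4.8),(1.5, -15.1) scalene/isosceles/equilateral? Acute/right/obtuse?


Side lengths squared: AB^2=67.09, BC^2=212.18, CA^2=67.09
Sorted: [67.09, 67.09, 212.18]
By sides: Isosceles, By angles: Obtuse

Isosceles, Obtuse


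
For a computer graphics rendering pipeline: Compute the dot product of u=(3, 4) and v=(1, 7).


u . v = u_x*v_x + u_y*v_y = 3*1 + 4*7
= 3 + 28 = 31

31


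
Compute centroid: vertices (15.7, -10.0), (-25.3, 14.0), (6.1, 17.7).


Centroid = ((x_A+x_B+x_C)/3, (y_A+y_B+y_C)/3)
= ((15.7+(-25.3)+6.1)/3, ((-10)+14+17.7)/3)
= (-1.1667, 7.2333)

(-1.1667, 7.2333)


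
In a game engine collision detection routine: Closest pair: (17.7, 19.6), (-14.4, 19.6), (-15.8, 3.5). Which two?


d(P0,P1) = 32.1, d(P0,P2) = 37.168, d(P1,P2) = 16.1608
Closest: P1 and P2

Closest pair: (-14.4, 19.6) and (-15.8, 3.5), distance = 16.1608


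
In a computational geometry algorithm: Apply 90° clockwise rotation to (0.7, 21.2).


90° CW: (x,y) -> (y, -x)
(0.7,21.2) -> (21.2, -0.7)

(21.2, -0.7)


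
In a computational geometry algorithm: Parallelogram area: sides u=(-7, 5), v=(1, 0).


|u x v| = |(-7)*0 - 5*1|
= |0 - 5| = 5

5


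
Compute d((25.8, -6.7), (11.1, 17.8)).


dx=-14.7, dy=24.5
d^2 = (-14.7)^2 + 24.5^2 = 816.34
d = sqrt(816.34) = 28.5717

28.5717


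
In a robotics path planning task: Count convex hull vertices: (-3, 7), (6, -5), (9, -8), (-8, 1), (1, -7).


Convex hull vertices (CCW): (-8, 1), (1, -7), (9, -8), (-3, 7)
Count = 4

4


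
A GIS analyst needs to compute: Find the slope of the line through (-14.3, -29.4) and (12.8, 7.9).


slope = (y2-y1)/(x2-x1) = (7.9-(-29.4))/(12.8-(-14.3)) = 37.3/27.1 = 1.3764

1.3764


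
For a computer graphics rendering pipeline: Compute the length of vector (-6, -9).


|u| = sqrt((-6)^2 + (-9)^2) = sqrt(117) = 10.8167

10.8167


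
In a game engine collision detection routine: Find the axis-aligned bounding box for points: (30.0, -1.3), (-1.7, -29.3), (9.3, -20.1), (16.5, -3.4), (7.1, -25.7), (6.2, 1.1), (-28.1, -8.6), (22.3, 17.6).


x range: [-28.1, 30]
y range: [-29.3, 17.6]
Bounding box: (-28.1,-29.3) to (30,17.6)

(-28.1,-29.3) to (30,17.6)


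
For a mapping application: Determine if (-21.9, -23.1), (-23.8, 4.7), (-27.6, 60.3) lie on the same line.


Cross product: ((-23.8)-(-21.9))*(60.3-(-23.1)) - (4.7-(-23.1))*((-27.6)-(-21.9))
= 0

Yes, collinear


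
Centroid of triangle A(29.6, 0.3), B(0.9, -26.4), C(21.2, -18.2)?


Centroid = ((x_A+x_B+x_C)/3, (y_A+y_B+y_C)/3)
= ((29.6+0.9+21.2)/3, (0.3+(-26.4)+(-18.2))/3)
= (17.2333, -14.7667)

(17.2333, -14.7667)


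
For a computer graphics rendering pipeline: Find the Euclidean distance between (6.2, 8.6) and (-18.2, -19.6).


dx=-24.4, dy=-28.2
d^2 = (-24.4)^2 + (-28.2)^2 = 1390.6
d = sqrt(1390.6) = 37.2907

37.2907


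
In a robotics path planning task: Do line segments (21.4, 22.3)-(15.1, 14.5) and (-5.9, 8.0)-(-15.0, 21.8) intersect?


Cross products: d1=-506.87, d2=-348.95, d3=-122.85, d4=-280.77
d1*d2 < 0 and d3*d4 < 0? no

No, they don't intersect


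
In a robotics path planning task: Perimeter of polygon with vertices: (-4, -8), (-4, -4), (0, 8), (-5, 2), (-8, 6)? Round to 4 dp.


Sides: (-4, -8)->(-4, -4): sqrt(16) = 4, (-4, -4)->(0, 8): sqrt(160) = 12.649111, (0, 8)->(-5, 2): sqrt(61) = 7.81025, (-5, 2)->(-8, 6): sqrt(25) = 5, (-8, 6)->(-4, -8): sqrt(212) = 14.56022
Sum = 44.019581
Perimeter = 44.0196

44.0196
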